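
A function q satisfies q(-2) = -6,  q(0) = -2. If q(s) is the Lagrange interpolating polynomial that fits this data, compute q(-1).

-4

Evaluate each Lagrange basis at s = -1:
L_0(-1) = (-1)/[(-2)] = 1/2
L_1(-1) = (1)/[(2)] = 1/2
Sum: (-6)·(1/2) + (-2)·(1/2) = -4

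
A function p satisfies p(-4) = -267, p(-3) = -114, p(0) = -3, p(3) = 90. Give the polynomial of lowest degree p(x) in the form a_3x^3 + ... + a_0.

L_0(x) = (x + 3)x(x - 3) / [-28] = -(1/28)x^3 + (9/28)x
L_1(x) = (x + 4)x(x - 3) / [18] = (1/18)x^3 + (1/18)x^2 - (2/3)x
L_2(x) = (x + 4)(x + 3)(x - 3) / [-36] = -(1/36)x^3 - (1/9)x^2 + (1/4)x + 1
L_3(x) = (x + 4)(x + 3)x / [126] = (1/126)x^3 + (1/18)x^2 + (2/21)x
p(x) = (-267)·L_0 + (-114)·L_1 + (-3)·L_2 + 90·L_3
  (-267)·L_0(x) = (267/28)x^3 - (2403/28)x
  (-114)·L_1(x) = -(19/3)x^3 - (19/3)x^2 + 76x
  (-3)·L_2(x) = (1/12)x^3 + (1/3)x^2 - (3/4)x - 3
  90·L_3(x) = (5/7)x^3 + 5x^2 + (60/7)x
Adding term by term: 4x^3 - x^2 - 2x - 3

p(x) = 4x^3 - x^2 - 2x - 3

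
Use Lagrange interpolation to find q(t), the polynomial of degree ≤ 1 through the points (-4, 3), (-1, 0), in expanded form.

q(t) = -t - 1

Build the Lagrange basis polynomials:
L_0(t) = (t + 1) / [-3] = -(1/3)t - 1/3
L_1(t) = (t + 4) / [3] = (1/3)t + 4/3
q(t) = 3·L_0 + 0·L_1
  3·L_0(t) = -t - 1
  0·L_1(t) = 0
Adding term by term: -t - 1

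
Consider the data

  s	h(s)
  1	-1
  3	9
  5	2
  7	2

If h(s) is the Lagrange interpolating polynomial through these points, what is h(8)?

97/8

Evaluate each Lagrange basis at s = 8:
L_0(8) = (5)·(3)·(1)/[(-2)·(-4)·(-6)] = -5/16
L_1(8) = (7)·(3)·(1)/[(2)·(-2)·(-4)] = 21/16
L_2(8) = (7)·(5)·(1)/[(4)·(2)·(-2)] = -35/16
L_3(8) = (7)·(5)·(3)/[(6)·(4)·(2)] = 35/16
Sum: (-1)·(-5/16) + 9·(21/16) + 2·(-35/16) + 2·(35/16) = 97/8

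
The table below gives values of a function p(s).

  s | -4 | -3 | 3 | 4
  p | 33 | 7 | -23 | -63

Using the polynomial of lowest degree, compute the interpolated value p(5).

-129

Evaluate each Lagrange basis at s = 5:
L_0(5) = (8)·(2)·(1)/[(-1)·(-7)·(-8)] = -2/7
L_1(5) = (9)·(2)·(1)/[(1)·(-6)·(-7)] = 3/7
L_2(5) = (9)·(8)·(1)/[(7)·(6)·(-1)] = -12/7
L_3(5) = (9)·(8)·(2)/[(8)·(7)·(1)] = 18/7
Sum: 33·(-2/7) + 7·(3/7) + (-23)·(-12/7) + (-63)·(18/7) = -129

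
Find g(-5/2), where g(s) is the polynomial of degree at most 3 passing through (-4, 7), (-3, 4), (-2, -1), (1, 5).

Using Newton's divided-difference form:
g[-4,-3] = (4 - 7) / (-3 - (-4)) = -3
g[-3,-2] = (-1 - 4) / (-2 - (-3)) = -5
g[-2,1] = (5 - (-1)) / (1 - (-2)) = 2
g[-4,-3,-2] = (-5 - (-3)) / (-2 - (-4)) = -1
g[-3,-2,1] = (2 - (-5)) / (1 - (-3)) = 7/4
g[-4,-3,-2,1] = (7/4 - (-1)) / (1 - (-4)) = 11/20
g(-5/2) = 7 + (-3)·(3/2) + (-1)·(3/2)·(1/2) + (11/20)·(3/2)·(1/2)·(-1/2) = 247/160

247/160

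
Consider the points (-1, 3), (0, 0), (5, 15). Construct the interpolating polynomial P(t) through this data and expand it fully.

L_0(t) = t(t - 5) / [6] = (1/6)t^2 - (5/6)t
L_1(t) = (t + 1)(t - 5) / [-5] = -(1/5)t^2 + (4/5)t + 1
L_2(t) = (t + 1)t / [30] = (1/30)t^2 + (1/30)t
P(t) = 3·L_0 + 0·L_1 + 15·L_2
  3·L_0(t) = (1/2)t^2 - (5/2)t
  0·L_1(t) = 0
  15·L_2(t) = (1/2)t^2 + (1/2)t
Adding term by term: t^2 - 2t

P(t) = t^2 - 2t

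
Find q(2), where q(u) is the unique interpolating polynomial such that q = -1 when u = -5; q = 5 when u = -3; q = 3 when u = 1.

-5/12

L_0(2) = (5)·(1)/[(-2)·(-6)] = 5/12
L_1(2) = (7)·(1)/[(2)·(-4)] = -7/8
L_2(2) = (7)·(5)/[(6)·(4)] = 35/24
Sum: (-1)·(5/12) + 5·(-7/8) + 3·(35/24) = -5/12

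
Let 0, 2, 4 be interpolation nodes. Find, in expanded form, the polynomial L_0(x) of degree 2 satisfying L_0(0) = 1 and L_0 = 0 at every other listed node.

L_0(x) = (1/8)x^2 - (3/4)x + 1

L_0(x) = (x - 2)(x - 4) / [(-2)·(-4)]
       = (x^2 - 6x + 8) / (8)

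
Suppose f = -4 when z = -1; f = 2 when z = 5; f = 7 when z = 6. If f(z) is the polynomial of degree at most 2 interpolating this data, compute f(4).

Using Newton's divided-difference form:
f[-1,5] = (2 - (-4)) / (5 - (-1)) = 1
f[5,6] = (7 - 2) / (6 - 5) = 5
f[-1,5,6] = (5 - 1) / (6 - (-1)) = 4/7
f(4) = -4 + 1·(5) + (4/7)·(5)·(-1) = -13/7

-13/7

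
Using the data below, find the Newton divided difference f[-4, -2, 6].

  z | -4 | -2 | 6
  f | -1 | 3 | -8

f[-4,-2] = (3 - (-1)) / (-2 - (-4)) = 2
f[-2,6] = (-8 - 3) / (6 - (-2)) = -11/8
f[-4,-2,6] = (-11/8 - 2) / (6 - (-4)) = -27/80

-27/80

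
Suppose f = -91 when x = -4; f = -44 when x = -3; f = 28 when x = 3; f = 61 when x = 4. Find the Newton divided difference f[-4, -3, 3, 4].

1

f[-4,-3] = (-44 - (-91)) / (-3 - (-4)) = 47
f[-3,3] = (28 - (-44)) / (3 - (-3)) = 12
f[3,4] = (61 - 28) / (4 - 3) = 33
f[-4,-3,3] = (12 - 47) / (3 - (-4)) = -5
f[-3,3,4] = (33 - 12) / (4 - (-3)) = 3
f[-4,-3,3,4] = (3 - (-5)) / (4 - (-4)) = 1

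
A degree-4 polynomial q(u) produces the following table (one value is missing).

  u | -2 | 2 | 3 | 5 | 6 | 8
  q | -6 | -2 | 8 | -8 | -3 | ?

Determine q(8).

The 5 known values determine q uniquely (degree ≤ 4).
L_0(8) = (6)·(5)·(3)·(2)/[(-4)·(-5)·(-7)·(-8)] = 9/56
L_1(8) = (10)·(5)·(3)·(2)/[(4)·(-1)·(-3)·(-4)] = -25/4
L_2(8) = (10)·(6)·(3)·(2)/[(5)·(1)·(-2)·(-3)] = 12
L_3(8) = (10)·(6)·(5)·(2)/[(7)·(3)·(2)·(-1)] = -100/7
L_4(8) = (10)·(6)·(5)·(3)/[(8)·(4)·(3)·(1)] = 75/8
Sum: (-6)·(9/56) + (-2)·(-25/4) + 8·(12) + (-8)·(-100/7) + (-3)·(75/8) = 10847/56

10847/56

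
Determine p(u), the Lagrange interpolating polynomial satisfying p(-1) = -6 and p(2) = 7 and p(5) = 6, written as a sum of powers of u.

p(u) = -(7/9)u^2 + (46/9)u - 1/9

Build the Lagrange basis polynomials:
L_0(u) = (u - 2)(u - 5) / [18] = (1/18)u^2 - (7/18)u + 5/9
L_1(u) = (u + 1)(u - 5) / [-9] = -(1/9)u^2 + (4/9)u + 5/9
L_2(u) = (u + 1)(u - 2) / [18] = (1/18)u^2 - (1/18)u - 1/9
p(u) = (-6)·L_0 + 7·L_1 + 6·L_2
  (-6)·L_0(u) = -(1/3)u^2 + (7/3)u - 10/3
  7·L_1(u) = -(7/9)u^2 + (28/9)u + 35/9
  6·L_2(u) = (1/3)u^2 - (1/3)u - 2/3
Adding term by term: -(7/9)u^2 + (46/9)u - 1/9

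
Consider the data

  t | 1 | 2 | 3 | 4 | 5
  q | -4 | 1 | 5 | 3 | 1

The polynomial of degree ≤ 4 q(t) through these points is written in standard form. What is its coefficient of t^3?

L_0(t) = (t - 2)(t - 3)(t - 4)(t - 5) / [24] = (1/24)t^4 - (7/12)t^3 + (71/24)t^2 - (77/12)t + 5
L_1(t) = (t - 1)(t - 3)(t - 4)(t - 5) / [-6] = -(1/6)t^4 + (13/6)t^3 - (59/6)t^2 + (107/6)t - 10
L_2(t) = (t - 1)(t - 2)(t - 4)(t - 5) / [4] = (1/4)t^4 - 3t^3 + (49/4)t^2 - (39/2)t + 10
L_3(t) = (t - 1)(t - 2)(t - 3)(t - 5) / [-6] = -(1/6)t^4 + (11/6)t^3 - (41/6)t^2 + (61/6)t - 5
L_4(t) = (t - 1)(t - 2)(t - 3)(t - 4) / [24] = (1/24)t^4 - (5/12)t^3 + (35/24)t^2 - (25/12)t + 1
q(t) = (-4)·L_0 + 1·L_1 + 5·L_2 + 3·L_3 + 1·L_4
Only the coefficient of t^3 is needed; take it from each L_i and combine:
(-4)·(-7/12) + 1·(13/6) + 5·(-3) + 3·(11/6) + 1·(-5/12) = -65/12

-65/12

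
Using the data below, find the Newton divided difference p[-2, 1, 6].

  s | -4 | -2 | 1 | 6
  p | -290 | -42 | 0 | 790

18

p[-2,1] = (0 - (-42)) / (1 - (-2)) = 14
p[1,6] = (790 - 0) / (6 - 1) = 158
p[-2,1,6] = (158 - 14) / (6 - (-2)) = 18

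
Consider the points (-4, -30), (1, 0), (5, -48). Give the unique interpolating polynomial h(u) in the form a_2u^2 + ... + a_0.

h(u) = -2u^2 + 2

L_0(u) = (u - 1)(u - 5) / [45] = (1/45)u^2 - (2/15)u + 1/9
L_1(u) = (u + 4)(u - 5) / [-20] = -(1/20)u^2 + (1/20)u + 1
L_2(u) = (u + 4)(u - 1) / [36] = (1/36)u^2 + (1/12)u - 1/9
h(u) = (-30)·L_0 + 0·L_1 + (-48)·L_2
  (-30)·L_0(u) = -(2/3)u^2 + 4u - 10/3
  0·L_1(u) = 0
  (-48)·L_2(u) = -(4/3)u^2 - 4u + 16/3
Adding term by term: -2u^2 + 2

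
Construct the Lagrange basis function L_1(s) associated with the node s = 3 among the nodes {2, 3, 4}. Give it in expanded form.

L_1(s) = (s - 2)(s - 4) / [(1)·(-1)]
       = (s^2 - 6s + 8) / (-1)

L_1(s) = -s^2 + 6s - 8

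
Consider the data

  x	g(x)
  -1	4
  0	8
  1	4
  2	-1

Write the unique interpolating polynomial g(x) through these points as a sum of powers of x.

g(x) = (7/6)x^3 - 4x^2 - (7/6)x + 8

Newton's divided differences:
g[-1,0] = (8 - 4) / (0 - (-1)) = 4
g[0,1] = (4 - 8) / (1 - 0) = -4
g[1,2] = (-1 - 4) / (2 - 1) = -5
g[-1,0,1] = (-4 - 4) / (1 - (-1)) = -4
g[0,1,2] = (-5 - (-4)) / (2 - 0) = -1/2
g[-1,0,1,2] = (-1/2 - (-4)) / (2 - (-1)) = 7/6
g(x) = 4 + 4·(x + 1) + (-4)·(x + 1)x + (7/6)·(x + 1)x(x - 1)
Expanding: g(x) = (7/6)x^3 - 4x^2 - (7/6)x + 8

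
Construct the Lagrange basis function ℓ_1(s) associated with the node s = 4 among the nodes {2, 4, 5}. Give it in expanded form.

ℓ_1(s) = (s - 2)(s - 5) / [(2)·(-1)]
       = (s^2 - 7s + 10) / (-2)

ℓ_1(s) = -(1/2)s^2 + (7/2)s - 5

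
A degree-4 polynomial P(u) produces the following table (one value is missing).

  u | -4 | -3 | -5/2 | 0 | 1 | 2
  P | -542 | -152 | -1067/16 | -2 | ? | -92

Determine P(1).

-12

The 5 known values determine P uniquely (degree ≤ 4).
L_0(1) = (4)·(7/2)·(1)·(-1)/[(-1)·(-3/2)·(-4)·(-6)] = -7/18
L_1(1) = (5)·(7/2)·(1)·(-1)/[(1)·(-1/2)·(-3)·(-5)] = 7/3
L_2(1) = (5)·(4)·(1)·(-1)/[(3/2)·(1/2)·(-5/2)·(-9/2)] = -64/27
L_3(1) = (5)·(4)·(7/2)·(-1)/[(4)·(3)·(5/2)·(-2)] = 7/6
L_4(1) = (5)·(4)·(7/2)·(1)/[(6)·(5)·(9/2)·(2)] = 7/27
Sum: (-542)·(-7/18) + (-152)·(7/3) + (-1067/16)·(-64/27) + (-2)·(7/6) + (-92)·(7/27) = -12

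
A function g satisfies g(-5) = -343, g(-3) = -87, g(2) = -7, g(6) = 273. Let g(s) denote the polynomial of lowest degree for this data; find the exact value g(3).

9

Evaluate each Lagrange basis at s = 3:
L_0(3) = (6)·(1)·(-3)/[(-2)·(-7)·(-11)] = 9/77
L_1(3) = (8)·(1)·(-3)/[(2)·(-5)·(-9)] = -4/15
L_2(3) = (8)·(6)·(-3)/[(7)·(5)·(-4)] = 36/35
L_3(3) = (8)·(6)·(1)/[(11)·(9)·(4)] = 4/33
Sum: (-343)·(9/77) + (-87)·(-4/15) + (-7)·(36/35) + 273·(4/33) = 9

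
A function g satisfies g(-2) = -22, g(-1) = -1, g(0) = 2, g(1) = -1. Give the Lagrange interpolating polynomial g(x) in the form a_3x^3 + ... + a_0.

L_0(x) = (x + 1)x(x - 1) / [-6] = -(1/6)x^3 + (1/6)x
L_1(x) = (x + 2)x(x - 1) / [2] = (1/2)x^3 + (1/2)x^2 - x
L_2(x) = (x + 2)(x + 1)(x - 1) / [-2] = -(1/2)x^3 - x^2 + (1/2)x + 1
L_3(x) = (x + 2)(x + 1)x / [6] = (1/6)x^3 + (1/2)x^2 + (1/3)x
g(x) = (-22)·L_0 + (-1)·L_1 + 2·L_2 + (-1)·L_3
  (-22)·L_0(x) = (11/3)x^3 - (11/3)x
  (-1)·L_1(x) = -(1/2)x^3 - (1/2)x^2 + x
  2·L_2(x) = -x^3 - 2x^2 + x + 2
  (-1)·L_3(x) = -(1/6)x^3 - (1/2)x^2 - (1/3)x
Adding term by term: 2x^3 - 3x^2 - 2x + 2

g(x) = 2x^3 - 3x^2 - 2x + 2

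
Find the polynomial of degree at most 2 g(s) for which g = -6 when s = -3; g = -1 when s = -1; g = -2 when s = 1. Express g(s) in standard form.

Newton's divided differences:
g[-3,-1] = (-1 - (-6)) / (-1 - (-3)) = 5/2
g[-1,1] = (-2 - (-1)) / (1 - (-1)) = -1/2
g[-3,-1,1] = (-1/2 - 5/2) / (1 - (-3)) = -3/4
g(s) = -6 + (5/2)·(s + 3) + (-3/4)·(s + 3)(s + 1)
Expanding: g(s) = -(3/4)s^2 - (1/2)s - 3/4

g(s) = -(3/4)s^2 - (1/2)s - 3/4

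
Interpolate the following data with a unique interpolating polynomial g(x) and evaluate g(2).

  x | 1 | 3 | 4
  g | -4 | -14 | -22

L_0(2) = (-1)·(-2)/[(-2)·(-3)] = 1/3
L_1(2) = (1)·(-2)/[(2)·(-1)] = 1
L_2(2) = (1)·(-1)/[(3)·(1)] = -1/3
Sum: (-4)·(1/3) + (-14)·(1) + (-22)·(-1/3) = -8

-8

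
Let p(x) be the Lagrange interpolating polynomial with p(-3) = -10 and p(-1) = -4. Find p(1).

2

L_0(1) = (2)/[(-2)] = -1
L_1(1) = (4)/[(2)] = 2
Sum: (-10)·(-1) + (-4)·(2) = 2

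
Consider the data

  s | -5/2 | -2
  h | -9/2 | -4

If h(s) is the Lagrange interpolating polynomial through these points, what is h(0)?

L_0(0) = (2)/[(-1/2)] = -4
L_1(0) = (5/2)/[(1/2)] = 5
Sum: (-9/2)·(-4) + (-4)·(5) = -2

-2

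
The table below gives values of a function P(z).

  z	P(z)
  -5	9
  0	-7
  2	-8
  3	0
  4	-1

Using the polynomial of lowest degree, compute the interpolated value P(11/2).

-23269/384

Evaluate each Lagrange basis at z = 11/2:
L_0(11/2) = (11/2)·(7/2)·(5/2)·(3/2)/[(-5)·(-7)·(-8)·(-9)] = 11/384
L_1(11/2) = (21/2)·(7/2)·(5/2)·(3/2)/[(5)·(-2)·(-3)·(-4)] = -147/128
L_2(11/2) = (21/2)·(11/2)·(5/2)·(3/2)/[(7)·(2)·(-1)·(-2)] = 495/64
L_3(11/2) = (21/2)·(11/2)·(7/2)·(3/2)/[(8)·(3)·(1)·(-1)] = -1617/128
L_4(11/2) = (21/2)·(11/2)·(7/2)·(5/2)/[(9)·(4)·(2)·(1)] = 2695/384
Sum: 9·(11/384) + (-7)·(-147/128) + (-8)·(495/64) + 0 + (-1)·(2695/384) = -23269/384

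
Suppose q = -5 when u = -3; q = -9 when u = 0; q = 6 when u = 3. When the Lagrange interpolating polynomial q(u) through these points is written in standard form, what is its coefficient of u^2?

19/18

L_0(u) = u(u - 3) / [18] = (1/18)u^2 - (1/6)u
L_1(u) = (u + 3)(u - 3) / [-9] = -(1/9)u^2 + 1
L_2(u) = (u + 3)u / [18] = (1/18)u^2 + (1/6)u
q(u) = (-5)·L_0 + (-9)·L_1 + 6·L_2
Only the coefficient of u^2 is needed; take it from each L_i and combine:
(-5)·(1/18) + (-9)·(-1/9) + 6·(1/18) = 19/18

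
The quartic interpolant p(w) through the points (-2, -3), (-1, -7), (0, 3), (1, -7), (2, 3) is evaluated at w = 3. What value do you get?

Using Newton's divided-difference form:
p[-2,-1] = (-7 - (-3)) / (-1 - (-2)) = -4
p[-1,0] = (3 - (-7)) / (0 - (-1)) = 10
p[0,1] = (-7 - 3) / (1 - 0) = -10
p[1,2] = (3 - (-7)) / (2 - 1) = 10
p[-2,-1,0] = (10 - (-4)) / (0 - (-2)) = 7
p[-1,0,1] = (-10 - 10) / (1 - (-1)) = -10
p[0,1,2] = (10 - (-10)) / (2 - 0) = 10
p[-2,-1,0,1] = (-10 - 7) / (1 - (-2)) = -17/3
p[-1,0,1,2] = (10 - (-10)) / (2 - (-1)) = 20/3
p[-2,-1,0,1,2] = (20/3 - (-17/3)) / (2 - (-2)) = 37/12
p(3) = -3 + (-4)·(5) + 7·(5)·(4) + (-17/3)·(5)·(4)·(3) + (37/12)·(5)·(4)·(3)·(2) = 147

147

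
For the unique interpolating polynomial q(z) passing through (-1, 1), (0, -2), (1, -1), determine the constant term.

-2

Build the Lagrange basis polynomials:
L_0(z) = z(z - 1) / [2] = (1/2)z^2 - (1/2)z
L_1(z) = (z + 1)(z - 1) / [-1] = -z^2 + 1
L_2(z) = (z + 1)z / [2] = (1/2)z^2 + (1/2)z
q(z) = 1·L_0 + (-2)·L_1 + (-1)·L_2
Only the constant term is needed; take it from each L_i and combine:
1·(0) + (-2)·(1) + (-1)·(0) = -2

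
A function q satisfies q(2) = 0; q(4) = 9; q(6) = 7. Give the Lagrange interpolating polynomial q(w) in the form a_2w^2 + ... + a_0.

L_0(w) = (w - 4)(w - 6) / [8] = (1/8)w^2 - (5/4)w + 3
L_1(w) = (w - 2)(w - 6) / [-4] = -(1/4)w^2 + 2w - 3
L_2(w) = (w - 2)(w - 4) / [8] = (1/8)w^2 - (3/4)w + 1
q(w) = 0·L_0 + 9·L_1 + 7·L_2
  0·L_0(w) = 0
  9·L_1(w) = -(9/4)w^2 + 18w - 27
  7·L_2(w) = (7/8)w^2 - (21/4)w + 7
Adding term by term: -(11/8)w^2 + (51/4)w - 20

q(w) = -(11/8)w^2 + (51/4)w - 20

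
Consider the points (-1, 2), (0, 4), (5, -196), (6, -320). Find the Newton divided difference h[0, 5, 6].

h[0,5] = (-196 - 4) / (5 - 0) = -40
h[5,6] = (-320 - (-196)) / (6 - 5) = -124
h[0,5,6] = (-124 - (-40)) / (6 - 0) = -14

-14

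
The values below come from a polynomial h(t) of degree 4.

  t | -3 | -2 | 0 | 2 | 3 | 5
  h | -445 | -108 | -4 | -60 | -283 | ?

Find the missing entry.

The 5 known values determine h uniquely (degree ≤ 4).
Evaluate each Lagrange basis at t = 5:
L_0(5) = (7)·(5)·(3)·(2)/[(-1)·(-3)·(-5)·(-6)] = 7/3
L_1(5) = (8)·(5)·(3)·(2)/[(1)·(-2)·(-4)·(-5)] = -6
L_2(5) = (8)·(7)·(3)·(2)/[(3)·(2)·(-2)·(-3)] = 28/3
L_3(5) = (8)·(7)·(5)·(2)/[(5)·(4)·(2)·(-1)] = -14
L_4(5) = (8)·(7)·(5)·(3)/[(6)·(5)·(3)·(1)] = 28/3
Sum: (-445)·(7/3) + (-108)·(-6) + (-4)·(28/3) + (-60)·(-14) + (-283)·(28/3) = -2229

-2229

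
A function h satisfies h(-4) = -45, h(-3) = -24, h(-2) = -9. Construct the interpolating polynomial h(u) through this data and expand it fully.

Newton's divided differences:
h[-4,-3] = (-24 - (-45)) / (-3 - (-4)) = 21
h[-3,-2] = (-9 - (-24)) / (-2 - (-3)) = 15
h[-4,-3,-2] = (15 - 21) / (-2 - (-4)) = -3
h(u) = -45 + 21·(u + 4) + (-3)·(u + 4)(u + 3)
Expanding: h(u) = -3u^2 + 3

h(u) = -3u^2 + 3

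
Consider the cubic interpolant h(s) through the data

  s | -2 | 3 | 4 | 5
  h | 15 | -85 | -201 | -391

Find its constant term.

Build the Lagrange basis polynomials:
L_0(s) = (s - 3)(s - 4)(s - 5) / [-210] = -(1/210)s^3 + (2/35)s^2 - (47/210)s + 2/7
L_1(s) = (s + 2)(s - 4)(s - 5) / [10] = (1/10)s^3 - (7/10)s^2 + (1/5)s + 4
L_2(s) = (s + 2)(s - 3)(s - 5) / [-6] = -(1/6)s^3 + s^2 + (1/6)s - 5
L_3(s) = (s + 2)(s - 3)(s - 4) / [14] = (1/14)s^3 - (5/14)s^2 - (1/7)s + 12/7
h(s) = 15·L_0 + (-85)·L_1 + (-201)·L_2 + (-391)·L_3
Only the constant term is needed; take it from each L_i and combine:
15·(2/7) + (-85)·(4) + (-201)·(-5) + (-391)·(12/7) = -1

-1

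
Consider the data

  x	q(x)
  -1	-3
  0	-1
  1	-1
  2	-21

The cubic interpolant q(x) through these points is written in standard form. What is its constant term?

-1

L_0(x) = x(x - 1)(x - 2) / [-6] = -(1/6)x^3 + (1/2)x^2 - (1/3)x
L_1(x) = (x + 1)(x - 1)(x - 2) / [2] = (1/2)x^3 - x^2 - (1/2)x + 1
L_2(x) = (x + 1)x(x - 2) / [-2] = -(1/2)x^3 + (1/2)x^2 + x
L_3(x) = (x + 1)x(x - 1) / [6] = (1/6)x^3 - (1/6)x
q(x) = (-3)·L_0 + (-1)·L_1 + (-1)·L_2 + (-21)·L_3
Only the constant term is needed; take it from each L_i and combine:
(-3)·(0) + (-1)·(1) + (-1)·(0) + (-21)·(0) = -1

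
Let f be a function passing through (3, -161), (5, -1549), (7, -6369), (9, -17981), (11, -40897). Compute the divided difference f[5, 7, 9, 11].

-94

f[5,7] = (-6369 - (-1549)) / (7 - 5) = -2410
f[7,9] = (-17981 - (-6369)) / (9 - 7) = -5806
f[9,11] = (-40897 - (-17981)) / (11 - 9) = -11458
f[5,7,9] = (-5806 - (-2410)) / (9 - 5) = -849
f[7,9,11] = (-11458 - (-5806)) / (11 - 7) = -1413
f[5,7,9,11] = (-1413 - (-849)) / (11 - 5) = -94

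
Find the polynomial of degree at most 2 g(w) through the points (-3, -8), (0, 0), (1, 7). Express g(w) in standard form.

g(w) = (13/12)w^2 + (71/12)w

Newton's divided differences:
g[-3,0] = (0 - (-8)) / (0 - (-3)) = 8/3
g[0,1] = (7 - 0) / (1 - 0) = 7
g[-3,0,1] = (7 - 8/3) / (1 - (-3)) = 13/12
g(w) = -8 + (8/3)·(w + 3) + (13/12)·(w + 3)w
Expanding: g(w) = (13/12)w^2 + (71/12)w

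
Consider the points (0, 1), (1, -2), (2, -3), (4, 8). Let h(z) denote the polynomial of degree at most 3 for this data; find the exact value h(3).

-1/4

Evaluate each Lagrange basis at z = 3:
L_0(3) = (2)·(1)·(-1)/[(-1)·(-2)·(-4)] = 1/4
L_1(3) = (3)·(1)·(-1)/[(1)·(-1)·(-3)] = -1
L_2(3) = (3)·(2)·(-1)/[(2)·(1)·(-2)] = 3/2
L_3(3) = (3)·(2)·(1)/[(4)·(3)·(2)] = 1/4
Sum: 1·(1/4) + (-2)·(-1) + (-3)·(3/2) + 8·(1/4) = -1/4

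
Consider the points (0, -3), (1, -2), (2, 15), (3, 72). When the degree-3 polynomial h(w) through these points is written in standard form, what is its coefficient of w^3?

4

The leading coefficient equals the top divided difference h[0,1,2,3].
h[0,1] = (-2 - (-3)) / (1 - 0) = 1
h[1,2] = (15 - (-2)) / (2 - 1) = 17
h[2,3] = (72 - 15) / (3 - 2) = 57
h[0,1,2] = (17 - 1) / (2 - 0) = 8
h[1,2,3] = (57 - 17) / (3 - 1) = 20
h[0,1,2,3] = (20 - 8) / (3 - 0) = 4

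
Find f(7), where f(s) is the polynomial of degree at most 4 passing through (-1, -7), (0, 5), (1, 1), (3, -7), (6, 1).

-85/3

Using Newton's divided-difference form:
f[-1,0] = (5 - (-7)) / (0 - (-1)) = 12
f[0,1] = (1 - 5) / (1 - 0) = -4
f[1,3] = (-7 - 1) / (3 - 1) = -4
f[3,6] = (1 - (-7)) / (6 - 3) = 8/3
f[-1,0,1] = (-4 - 12) / (1 - (-1)) = -8
f[0,1,3] = (-4 - (-4)) / (3 - 0) = 0
f[1,3,6] = (8/3 - (-4)) / (6 - 1) = 4/3
f[-1,0,1,3] = (0 - (-8)) / (3 - (-1)) = 2
f[0,1,3,6] = (4/3 - 0) / (6 - 0) = 2/9
f[-1,0,1,3,6] = (2/9 - 2) / (6 - (-1)) = -16/63
f(7) = -7 + 12·(8) + (-8)·(8)·(7) + 2·(8)·(7)·(6) + (-16/63)·(8)·(7)·(6)·(4) = -85/3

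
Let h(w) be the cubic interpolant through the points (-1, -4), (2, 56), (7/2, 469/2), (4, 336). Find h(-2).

-24

Evaluate each Lagrange basis at w = -2:
L_0(-2) = (-4)·(-11/2)·(-6)/[(-3)·(-9/2)·(-5)] = 88/45
L_1(-2) = (-1)·(-11/2)·(-6)/[(3)·(-3/2)·(-2)] = -11/3
L_2(-2) = (-1)·(-4)·(-6)/[(9/2)·(3/2)·(-1/2)] = 64/9
L_3(-2) = (-1)·(-4)·(-11/2)/[(5)·(2)·(1/2)] = -22/5
Sum: (-4)·(88/45) + 56·(-11/3) + 469/2·(64/9) + 336·(-22/5) = -24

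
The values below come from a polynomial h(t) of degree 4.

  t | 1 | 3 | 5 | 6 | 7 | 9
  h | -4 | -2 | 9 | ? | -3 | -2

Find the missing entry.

167/32

The 5 known values determine h uniquely (degree ≤ 4).
Evaluate each Lagrange basis at t = 6:
L_0(6) = (3)·(1)·(-1)·(-3)/[(-2)·(-4)·(-6)·(-8)] = 3/128
L_1(6) = (5)·(1)·(-1)·(-3)/[(2)·(-2)·(-4)·(-6)] = -5/32
L_2(6) = (5)·(3)·(-1)·(-3)/[(4)·(2)·(-2)·(-4)] = 45/64
L_3(6) = (5)·(3)·(1)·(-3)/[(6)·(4)·(2)·(-2)] = 15/32
L_4(6) = (5)·(3)·(1)·(-1)/[(8)·(6)·(4)·(2)] = -5/128
Sum: (-4)·(3/128) + (-2)·(-5/32) + 9·(45/64) + (-3)·(15/32) + (-2)·(-5/128) = 167/32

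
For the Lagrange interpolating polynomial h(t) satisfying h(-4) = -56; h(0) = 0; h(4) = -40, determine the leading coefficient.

Build the Lagrange basis polynomials:
L_0(t) = t(t - 4) / [32] = (1/32)t^2 - (1/8)t
L_1(t) = (t + 4)(t - 4) / [-16] = -(1/16)t^2 + 1
L_2(t) = (t + 4)t / [32] = (1/32)t^2 + (1/8)t
h(t) = (-56)·L_0 + 0·L_1 + (-40)·L_2
Only the coefficient of t^2 is needed; take it from each L_i and combine:
(-56)·(1/32) + 0·(-1/16) + (-40)·(1/32) = -3

-3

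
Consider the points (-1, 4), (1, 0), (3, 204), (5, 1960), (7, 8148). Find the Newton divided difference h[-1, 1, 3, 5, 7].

h[-1,1] = (0 - 4) / (1 - (-1)) = -2
h[1,3] = (204 - 0) / (3 - 1) = 102
h[3,5] = (1960 - 204) / (5 - 3) = 878
h[5,7] = (8148 - 1960) / (7 - 5) = 3094
h[-1,1,3] = (102 - (-2)) / (3 - (-1)) = 26
h[1,3,5] = (878 - 102) / (5 - 1) = 194
h[3,5,7] = (3094 - 878) / (7 - 3) = 554
h[-1,1,3,5] = (194 - 26) / (5 - (-1)) = 28
h[1,3,5,7] = (554 - 194) / (7 - 1) = 60
h[-1,1,3,5,7] = (60 - 28) / (7 - (-1)) = 4

4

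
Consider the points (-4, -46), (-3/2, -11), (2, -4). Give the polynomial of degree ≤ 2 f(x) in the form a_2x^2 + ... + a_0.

Newton's divided differences:
f[-4,-3/2] = (-11 - (-46)) / (-3/2 - (-4)) = 14
f[-3/2,2] = (-4 - (-11)) / (2 - (-3/2)) = 2
f[-4,-3/2,2] = (2 - 14) / (2 - (-4)) = -2
f(x) = -46 + 14·(x + 4) + (-2)·(x + 4)(x + 3/2)
Expanding: f(x) = -2x^2 + 3x - 2

f(x) = -2x^2 + 3x - 2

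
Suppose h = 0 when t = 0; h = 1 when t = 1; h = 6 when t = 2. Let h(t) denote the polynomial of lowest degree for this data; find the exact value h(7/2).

L_0(7/2) = (5/2)·(3/2)/[(-1)·(-2)] = 15/8
L_1(7/2) = (7/2)·(3/2)/[(1)·(-1)] = -21/4
L_2(7/2) = (7/2)·(5/2)/[(2)·(1)] = 35/8
Sum: 0 + 1·(-21/4) + 6·(35/8) = 21

21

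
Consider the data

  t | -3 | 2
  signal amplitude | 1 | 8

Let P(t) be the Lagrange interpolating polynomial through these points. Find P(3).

Evaluate each Lagrange basis at t = 3:
L_0(3) = (1)/[(-5)] = -1/5
L_1(3) = (6)/[(5)] = 6/5
Sum: 1·(-1/5) + 8·(6/5) = 47/5

47/5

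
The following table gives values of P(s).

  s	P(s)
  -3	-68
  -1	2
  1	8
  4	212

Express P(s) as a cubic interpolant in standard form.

Build the Lagrange basis polynomials:
L_0(s) = (s + 1)(s - 1)(s - 4) / [-56] = -(1/56)s^3 + (1/14)s^2 + (1/56)s - 1/14
L_1(s) = (s + 3)(s - 1)(s - 4) / [20] = (1/20)s^3 - (1/10)s^2 - (11/20)s + 3/5
L_2(s) = (s + 3)(s + 1)(s - 4) / [-24] = -(1/24)s^3 + (13/24)s + 1/2
L_3(s) = (s + 3)(s + 1)(s - 1) / [105] = (1/105)s^3 + (1/35)s^2 - (1/105)s - 1/35
P(s) = (-68)·L_0 + 2·L_1 + 8·L_2 + 212·L_3
  (-68)·L_0(s) = (17/14)s^3 - (34/7)s^2 - (17/14)s + 34/7
  2·L_1(s) = (1/10)s^3 - (1/5)s^2 - (11/10)s + 6/5
  8·L_2(s) = -(1/3)s^3 + (13/3)s + 4
  212·L_3(s) = (212/105)s^3 + (212/35)s^2 - (212/105)s - 212/35
Adding term by term: 3s^3 + s^2 + 4

P(s) = 3s^3 + s^2 + 4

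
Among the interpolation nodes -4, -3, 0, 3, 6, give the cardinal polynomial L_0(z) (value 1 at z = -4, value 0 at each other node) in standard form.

L_0(z) = (1/280)z^4 - (3/140)z^3 - (9/280)z^2 + (27/140)z

L_0(z) = (z + 3)z(z - 3)(z - 6) / [(-1)·(-4)·(-7)·(-10)]
       = (z^4 - 6z^3 - 9z^2 + 54z) / (280)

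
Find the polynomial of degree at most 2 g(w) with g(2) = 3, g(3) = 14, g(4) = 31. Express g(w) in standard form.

g(w) = 3w^2 - 4w - 1

L_0(w) = (w - 3)(w - 4) / [2] = (1/2)w^2 - (7/2)w + 6
L_1(w) = (w - 2)(w - 4) / [-1] = -w^2 + 6w - 8
L_2(w) = (w - 2)(w - 3) / [2] = (1/2)w^2 - (5/2)w + 3
g(w) = 3·L_0 + 14·L_1 + 31·L_2
  3·L_0(w) = (3/2)w^2 - (21/2)w + 18
  14·L_1(w) = -14w^2 + 84w - 112
  31·L_2(w) = (31/2)w^2 - (155/2)w + 93
Adding term by term: 3w^2 - 4w - 1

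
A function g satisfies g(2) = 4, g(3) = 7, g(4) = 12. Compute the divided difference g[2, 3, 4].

g[2,3] = (7 - 4) / (3 - 2) = 3
g[3,4] = (12 - 7) / (4 - 3) = 5
g[2,3,4] = (5 - 3) / (4 - 2) = 1

1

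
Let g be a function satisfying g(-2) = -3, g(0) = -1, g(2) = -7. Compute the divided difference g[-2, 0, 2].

g[-2,0] = (-1 - (-3)) / (0 - (-2)) = 1
g[0,2] = (-7 - (-1)) / (2 - 0) = -3
g[-2,0,2] = (-3 - 1) / (2 - (-2)) = -1

-1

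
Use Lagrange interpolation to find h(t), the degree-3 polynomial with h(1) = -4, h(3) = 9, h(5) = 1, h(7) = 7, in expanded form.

h(t) = (35/48)t^3 - (147/16)t^2 + (1621/48)t - 469/16

L_0(t) = (t - 3)(t - 5)(t - 7) / [-48] = -(1/48)t^3 + (5/16)t^2 - (71/48)t + 35/16
L_1(t) = (t - 1)(t - 5)(t - 7) / [16] = (1/16)t^3 - (13/16)t^2 + (47/16)t - 35/16
L_2(t) = (t - 1)(t - 3)(t - 7) / [-16] = -(1/16)t^3 + (11/16)t^2 - (31/16)t + 21/16
L_3(t) = (t - 1)(t - 3)(t - 5) / [48] = (1/48)t^3 - (3/16)t^2 + (23/48)t - 5/16
h(t) = (-4)·L_0 + 9·L_1 + 1·L_2 + 7·L_3
  (-4)·L_0(t) = (1/12)t^3 - (5/4)t^2 + (71/12)t - 35/4
  9·L_1(t) = (9/16)t^3 - (117/16)t^2 + (423/16)t - 315/16
  1·L_2(t) = -(1/16)t^3 + (11/16)t^2 - (31/16)t + 21/16
  7·L_3(t) = (7/48)t^3 - (21/16)t^2 + (161/48)t - 35/16
Adding term by term: (35/48)t^3 - (147/16)t^2 + (1621/48)t - 469/16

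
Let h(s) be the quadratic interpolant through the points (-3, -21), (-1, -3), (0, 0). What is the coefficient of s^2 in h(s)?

-2

The leading coefficient equals the top divided difference h[-3,-1,0].
h[-3,-1] = (-3 - (-21)) / (-1 - (-3)) = 9
h[-1,0] = (0 - (-3)) / (0 - (-1)) = 3
h[-3,-1,0] = (3 - 9) / (0 - (-3)) = -2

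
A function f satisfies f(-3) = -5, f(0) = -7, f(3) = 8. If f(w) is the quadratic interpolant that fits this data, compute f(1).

Using Newton's divided-difference form:
f[-3,0] = (-7 - (-5)) / (0 - (-3)) = -2/3
f[0,3] = (8 - (-7)) / (3 - 0) = 5
f[-3,0,3] = (5 - (-2/3)) / (3 - (-3)) = 17/18
f(1) = -5 + (-2/3)·(4) + (17/18)·(4)·(1) = -35/9

-35/9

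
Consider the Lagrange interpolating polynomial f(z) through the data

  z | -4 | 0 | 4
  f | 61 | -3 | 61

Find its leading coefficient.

4

L_0(z) = z(z - 4) / [32] = (1/32)z^2 - (1/8)z
L_1(z) = (z + 4)(z - 4) / [-16] = -(1/16)z^2 + 1
L_2(z) = (z + 4)z / [32] = (1/32)z^2 + (1/8)z
f(z) = 61·L_0 + (-3)·L_1 + 61·L_2
Only the coefficient of z^2 is needed; take it from each L_i and combine:
61·(1/32) + (-3)·(-1/16) + 61·(1/32) = 4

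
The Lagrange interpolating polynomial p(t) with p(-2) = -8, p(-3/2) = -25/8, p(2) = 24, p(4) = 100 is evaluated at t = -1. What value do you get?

0

Evaluate each Lagrange basis at t = -1:
L_0(-1) = (1/2)·(-3)·(-5)/[(-1/2)·(-4)·(-6)] = -5/8
L_1(-1) = (1)·(-3)·(-5)/[(1/2)·(-7/2)·(-11/2)] = 120/77
L_2(-1) = (1)·(1/2)·(-5)/[(4)·(7/2)·(-2)] = 5/56
L_3(-1) = (1)·(1/2)·(-3)/[(6)·(11/2)·(2)] = -1/44
Sum: (-8)·(-5/8) + (-25/8)·(120/77) + 24·(5/56) + 100·(-1/44) = 0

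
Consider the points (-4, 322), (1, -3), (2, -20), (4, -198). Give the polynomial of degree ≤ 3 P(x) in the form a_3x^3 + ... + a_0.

Newton's divided differences:
P[-4,1] = (-3 - 322) / (1 - (-4)) = -65
P[1,2] = (-20 - (-3)) / (2 - 1) = -17
P[2,4] = (-198 - (-20)) / (4 - 2) = -89
P[-4,1,2] = (-17 - (-65)) / (2 - (-4)) = 8
P[1,2,4] = (-89 - (-17)) / (4 - 1) = -24
P[-4,1,2,4] = (-24 - 8) / (4 - (-4)) = -4
P(x) = 322 + (-65)·(x + 4) + 8·(x + 4)(x - 1) + (-4)·(x + 4)(x - 1)(x - 2)
Expanding: P(x) = -4x^3 + 4x^2 - x - 2

P(x) = -4x^3 + 4x^2 - x - 2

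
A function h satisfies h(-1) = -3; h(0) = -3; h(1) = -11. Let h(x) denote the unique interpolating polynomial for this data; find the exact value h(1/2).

-6

Using Newton's divided-difference form:
h[-1,0] = (-3 - (-3)) / (0 - (-1)) = 0
h[0,1] = (-11 - (-3)) / (1 - 0) = -8
h[-1,0,1] = (-8 - 0) / (1 - (-1)) = -4
h(1/2) = -3 + 0·(3/2) + (-4)·(3/2)·(1/2) = -6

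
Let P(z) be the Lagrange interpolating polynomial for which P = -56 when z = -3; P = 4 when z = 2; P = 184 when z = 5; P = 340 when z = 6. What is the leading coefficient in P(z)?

2

L_0(z) = (z - 2)(z - 5)(z - 6) / [-360] = -(1/360)z^3 + (13/360)z^2 - (13/90)z + 1/6
L_1(z) = (z + 3)(z - 5)(z - 6) / [60] = (1/60)z^3 - (2/15)z^2 - (1/20)z + 3/2
L_2(z) = (z + 3)(z - 2)(z - 6) / [-24] = -(1/24)z^3 + (5/24)z^2 + (1/2)z - 3/2
L_3(z) = (z + 3)(z - 2)(z - 5) / [36] = (1/36)z^3 - (1/9)z^2 - (11/36)z + 5/6
P(z) = (-56)·L_0 + 4·L_1 + 184·L_2 + 340·L_3
Only the coefficient of z^3 is needed; take it from each L_i and combine:
(-56)·(-1/360) + 4·(1/60) + 184·(-1/24) + 340·(1/36) = 2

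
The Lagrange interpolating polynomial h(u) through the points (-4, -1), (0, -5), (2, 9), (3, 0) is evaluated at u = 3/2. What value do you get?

Evaluate each Lagrange basis at u = 3/2:
L_0(3/2) = (3/2)·(-1/2)·(-3/2)/[(-4)·(-6)·(-7)] = -3/448
L_1(3/2) = (11/2)·(-1/2)·(-3/2)/[(4)·(-2)·(-3)] = 11/64
L_2(3/2) = (11/2)·(3/2)·(-3/2)/[(6)·(2)·(-1)] = 33/32
L_3(3/2) = (11/2)·(3/2)·(-1/2)/[(7)·(3)·(1)] = -11/56
Sum: (-1)·(-3/448) + (-5)·(11/64) + 9·(33/32) + 0 = 59/7

59/7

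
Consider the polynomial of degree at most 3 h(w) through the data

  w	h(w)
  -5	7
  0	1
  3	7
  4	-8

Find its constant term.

L_0(w) = w(w - 3)(w - 4) / [-360] = -(1/360)w^3 + (7/360)w^2 - (1/30)w
L_1(w) = (w + 5)(w - 3)(w - 4) / [60] = (1/60)w^3 - (1/30)w^2 - (23/60)w + 1
L_2(w) = (w + 5)w(w - 4) / [-24] = -(1/24)w^3 - (1/24)w^2 + (5/6)w
L_3(w) = (w + 5)w(w - 3) / [36] = (1/36)w^3 + (1/18)w^2 - (5/12)w
h(w) = 7·L_0 + 1·L_1 + 7·L_2 + (-8)·L_3
Only the constant term is needed; take it from each L_i and combine:
7·(0) + 1·(1) + 7·(0) + (-8)·(0) = 1

1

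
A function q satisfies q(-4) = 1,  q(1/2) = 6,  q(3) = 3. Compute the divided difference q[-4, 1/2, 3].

q[-4,1/2] = (6 - 1) / (1/2 - (-4)) = 10/9
q[1/2,3] = (3 - 6) / (3 - 1/2) = -6/5
q[-4,1/2,3] = (-6/5 - 10/9) / (3 - (-4)) = -104/315

-104/315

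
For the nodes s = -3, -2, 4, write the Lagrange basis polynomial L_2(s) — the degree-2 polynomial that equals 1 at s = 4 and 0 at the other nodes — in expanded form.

L_2(s) = (1/42)s^2 + (5/42)s + 1/7

L_2(s) = (s + 3)(s + 2) / [(7)·(6)]
       = (s^2 + 5s + 6) / (42)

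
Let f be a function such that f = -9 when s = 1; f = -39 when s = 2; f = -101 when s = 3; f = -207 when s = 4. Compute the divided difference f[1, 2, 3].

-16

f[1,2] = (-39 - (-9)) / (2 - 1) = -30
f[2,3] = (-101 - (-39)) / (3 - 2) = -62
f[1,2,3] = (-62 - (-30)) / (3 - 1) = -16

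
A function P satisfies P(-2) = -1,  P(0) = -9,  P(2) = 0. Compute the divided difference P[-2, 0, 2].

P[-2,0] = (-9 - (-1)) / (0 - (-2)) = -4
P[0,2] = (0 - (-9)) / (2 - 0) = 9/2
P[-2,0,2] = (9/2 - (-4)) / (2 - (-2)) = 17/8

17/8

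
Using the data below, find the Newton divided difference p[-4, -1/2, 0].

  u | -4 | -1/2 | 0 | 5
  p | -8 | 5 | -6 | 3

p[-4,-1/2] = (5 - (-8)) / (-1/2 - (-4)) = 26/7
p[-1/2,0] = (-6 - 5) / (0 - (-1/2)) = -22
p[-4,-1/2,0] = (-22 - 26/7) / (0 - (-4)) = -45/7

-45/7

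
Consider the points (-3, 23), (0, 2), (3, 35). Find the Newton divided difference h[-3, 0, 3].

3

h[-3,0] = (2 - 23) / (0 - (-3)) = -7
h[0,3] = (35 - 2) / (3 - 0) = 11
h[-3,0,3] = (11 - (-7)) / (3 - (-3)) = 3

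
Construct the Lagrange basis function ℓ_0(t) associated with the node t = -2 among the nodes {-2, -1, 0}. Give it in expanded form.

ℓ_0(t) = (t + 1)t / [(-1)·(-2)]
       = (t^2 + t) / (2)

ℓ_0(t) = (1/2)t^2 + (1/2)t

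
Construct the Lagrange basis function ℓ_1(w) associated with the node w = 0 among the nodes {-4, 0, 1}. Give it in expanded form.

ℓ_1(w) = -(1/4)w^2 - (3/4)w + 1

ℓ_1(w) = (w + 4)(w - 1) / [(4)·(-1)]
       = (w^2 + 3w - 4) / (-4)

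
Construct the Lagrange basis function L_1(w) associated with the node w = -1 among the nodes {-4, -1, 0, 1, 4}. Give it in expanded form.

L_1(w) = -(1/30)w^4 + (1/30)w^3 + (8/15)w^2 - (8/15)w

L_1(w) = (w + 4)w(w - 1)(w - 4) / [(3)·(-1)·(-2)·(-5)]
       = (w^4 - w^3 - 16w^2 + 16w) / (-30)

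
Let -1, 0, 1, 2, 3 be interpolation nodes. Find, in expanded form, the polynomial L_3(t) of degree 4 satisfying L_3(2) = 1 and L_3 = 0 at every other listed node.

L_3(t) = -(1/6)t^4 + (1/2)t^3 + (1/6)t^2 - (1/2)t

L_3(t) = (t + 1)t(t - 1)(t - 3) / [(3)·(2)·(1)·(-1)]
       = (t^4 - 3t^3 - t^2 + 3t) / (-6)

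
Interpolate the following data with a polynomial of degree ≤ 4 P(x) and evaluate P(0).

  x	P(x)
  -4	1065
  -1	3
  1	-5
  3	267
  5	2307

-3

Evaluate each Lagrange basis at x = 0:
L_0(0) = (1)·(-1)·(-3)·(-5)/[(-3)·(-5)·(-7)·(-9)] = -1/63
L_1(0) = (4)·(-1)·(-3)·(-5)/[(3)·(-2)·(-4)·(-6)] = 5/12
L_2(0) = (4)·(1)·(-3)·(-5)/[(5)·(2)·(-2)·(-4)] = 3/4
L_3(0) = (4)·(1)·(-1)·(-5)/[(7)·(4)·(2)·(-2)] = -5/28
L_4(0) = (4)·(1)·(-1)·(-3)/[(9)·(6)·(4)·(2)] = 1/36
Sum: 1065·(-1/63) + 3·(5/12) + (-5)·(3/4) + 267·(-5/28) + 2307·(1/36) = -3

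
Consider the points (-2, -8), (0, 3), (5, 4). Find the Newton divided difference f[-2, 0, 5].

-53/70

f[-2,0] = (3 - (-8)) / (0 - (-2)) = 11/2
f[0,5] = (4 - 3) / (5 - 0) = 1/5
f[-2,0,5] = (1/5 - 11/2) / (5 - (-2)) = -53/70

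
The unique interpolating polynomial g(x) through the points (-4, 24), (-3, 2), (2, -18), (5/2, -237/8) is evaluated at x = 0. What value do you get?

-4

Evaluate each Lagrange basis at x = 0:
L_0(0) = (3)·(-2)·(-5/2)/[(-1)·(-6)·(-13/2)] = -5/13
L_1(0) = (4)·(-2)·(-5/2)/[(1)·(-5)·(-11/2)] = 8/11
L_2(0) = (4)·(3)·(-5/2)/[(6)·(5)·(-1/2)] = 2
L_3(0) = (4)·(3)·(-2)/[(13/2)·(11/2)·(1/2)] = -192/143
Sum: 24·(-5/13) + 2·(8/11) + (-18)·(2) + (-237/8)·(-192/143) = -4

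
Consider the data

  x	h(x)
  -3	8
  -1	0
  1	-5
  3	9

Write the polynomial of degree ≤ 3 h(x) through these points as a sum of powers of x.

h(x) = (1/3)x^3 + (11/8)x^2 - (17/6)x - 31/8

L_0(x) = (x + 1)(x - 1)(x - 3) / [-48] = -(1/48)x^3 + (1/16)x^2 + (1/48)x - 1/16
L_1(x) = (x + 3)(x - 1)(x - 3) / [16] = (1/16)x^3 - (1/16)x^2 - (9/16)x + 9/16
L_2(x) = (x + 3)(x + 1)(x - 3) / [-16] = -(1/16)x^3 - (1/16)x^2 + (9/16)x + 9/16
L_3(x) = (x + 3)(x + 1)(x - 1) / [48] = (1/48)x^3 + (1/16)x^2 - (1/48)x - 1/16
h(x) = 8·L_0 + 0·L_1 + (-5)·L_2 + 9·L_3
  8·L_0(x) = -(1/6)x^3 + (1/2)x^2 + (1/6)x - 1/2
  0·L_1(x) = 0
  (-5)·L_2(x) = (5/16)x^3 + (5/16)x^2 - (45/16)x - 45/16
  9·L_3(x) = (3/16)x^3 + (9/16)x^2 - (3/16)x - 9/16
Adding term by term: (1/3)x^3 + (11/8)x^2 - (17/6)x - 31/8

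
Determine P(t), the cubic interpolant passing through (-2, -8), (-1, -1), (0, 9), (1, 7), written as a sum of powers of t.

P(t) = -(5/2)t^3 - 6t^2 + (13/2)t + 9

Newton's divided differences:
P[-2,-1] = (-1 - (-8)) / (-1 - (-2)) = 7
P[-1,0] = (9 - (-1)) / (0 - (-1)) = 10
P[0,1] = (7 - 9) / (1 - 0) = -2
P[-2,-1,0] = (10 - 7) / (0 - (-2)) = 3/2
P[-1,0,1] = (-2 - 10) / (1 - (-1)) = -6
P[-2,-1,0,1] = (-6 - 3/2) / (1 - (-2)) = -5/2
P(t) = -8 + 7·(t + 2) + (3/2)·(t + 2)(t + 1) + (-5/2)·(t + 2)(t + 1)t
Expanding: P(t) = -(5/2)t^3 - 6t^2 + (13/2)t + 9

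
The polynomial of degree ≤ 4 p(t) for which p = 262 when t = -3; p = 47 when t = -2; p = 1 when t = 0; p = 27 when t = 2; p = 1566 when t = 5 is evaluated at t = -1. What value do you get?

0

L_0(-1) = (1)·(-1)·(-3)·(-6)/[(-1)·(-3)·(-5)·(-8)] = -3/20
L_1(-1) = (2)·(-1)·(-3)·(-6)/[(1)·(-2)·(-4)·(-7)] = 9/14
L_2(-1) = (2)·(1)·(-3)·(-6)/[(3)·(2)·(-2)·(-5)] = 3/5
L_3(-1) = (2)·(1)·(-1)·(-6)/[(5)·(4)·(2)·(-3)] = -1/10
L_4(-1) = (2)·(1)·(-1)·(-3)/[(8)·(7)·(5)·(3)] = 1/140
Sum: 262·(-3/20) + 47·(9/14) + 1·(3/5) + 27·(-1/10) + 1566·(1/140) = 0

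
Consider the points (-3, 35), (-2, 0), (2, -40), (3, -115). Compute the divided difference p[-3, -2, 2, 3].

p[-3,-2] = (0 - 35) / (-2 - (-3)) = -35
p[-2,2] = (-40 - 0) / (2 - (-2)) = -10
p[2,3] = (-115 - (-40)) / (3 - 2) = -75
p[-3,-2,2] = (-10 - (-35)) / (2 - (-3)) = 5
p[-2,2,3] = (-75 - (-10)) / (3 - (-2)) = -13
p[-3,-2,2,3] = (-13 - 5) / (3 - (-3)) = -3

-3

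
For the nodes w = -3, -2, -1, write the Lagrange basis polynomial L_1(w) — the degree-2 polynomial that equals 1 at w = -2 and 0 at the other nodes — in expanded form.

L_1(w) = (w + 3)(w + 1) / [(1)·(-1)]
       = (w^2 + 4w + 3) / (-1)

L_1(w) = -w^2 - 4w - 3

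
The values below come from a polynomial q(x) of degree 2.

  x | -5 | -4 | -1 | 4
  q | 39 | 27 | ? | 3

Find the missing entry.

3

The 3 known values determine q uniquely (degree ≤ 2).
L_0(-1) = (3)·(-5)/[(-1)·(-9)] = -5/3
L_1(-1) = (4)·(-5)/[(1)·(-8)] = 5/2
L_2(-1) = (4)·(3)/[(9)·(8)] = 1/6
Sum: 39·(-5/3) + 27·(5/2) + 3·(1/6) = 3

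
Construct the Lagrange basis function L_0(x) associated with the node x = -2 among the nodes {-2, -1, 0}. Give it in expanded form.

L_0(x) = (1/2)x^2 + (1/2)x

L_0(x) = (x + 1)x / [(-1)·(-2)]
       = (x^2 + x) / (2)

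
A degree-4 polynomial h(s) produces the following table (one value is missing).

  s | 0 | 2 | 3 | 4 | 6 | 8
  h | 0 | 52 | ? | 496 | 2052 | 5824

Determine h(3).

The 5 known values determine h uniquely (degree ≤ 4).
Evaluate each Lagrange basis at s = 3:
L_0(3) = (1)·(-1)·(-3)·(-5)/[(-2)·(-4)·(-6)·(-8)] = -5/128
L_1(3) = (3)·(-1)·(-3)·(-5)/[(2)·(-2)·(-4)·(-6)] = 15/32
L_2(3) = (3)·(1)·(-3)·(-5)/[(4)·(2)·(-2)·(-4)] = 45/64
L_3(3) = (3)·(1)·(-1)·(-5)/[(6)·(4)·(2)·(-2)] = -5/32
L_4(3) = (3)·(1)·(-1)·(-3)/[(8)·(6)·(4)·(2)] = 3/128
Sum: 0 + 52·(15/32) + 496·(45/64) + 2052·(-5/32) + 5824·(3/128) = 189

189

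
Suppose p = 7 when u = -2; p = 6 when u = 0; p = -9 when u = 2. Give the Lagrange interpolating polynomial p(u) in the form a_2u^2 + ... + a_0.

Build the Lagrange basis polynomials:
L_0(u) = u(u - 2) / [8] = (1/8)u^2 - (1/4)u
L_1(u) = (u + 2)(u - 2) / [-4] = -(1/4)u^2 + 1
L_2(u) = (u + 2)u / [8] = (1/8)u^2 + (1/4)u
p(u) = 7·L_0 + 6·L_1 + (-9)·L_2
  7·L_0(u) = (7/8)u^2 - (7/4)u
  6·L_1(u) = -(3/2)u^2 + 6
  (-9)·L_2(u) = -(9/8)u^2 - (9/4)u
Adding term by term: -(7/4)u^2 - 4u + 6

p(u) = -(7/4)u^2 - 4u + 6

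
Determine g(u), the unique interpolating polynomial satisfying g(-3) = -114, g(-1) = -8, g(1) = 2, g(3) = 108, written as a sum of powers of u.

Build the Lagrange basis polynomials:
L_0(u) = (u + 1)(u - 1)(u - 3) / [-48] = -(1/48)u^3 + (1/16)u^2 + (1/48)u - 1/16
L_1(u) = (u + 3)(u - 1)(u - 3) / [16] = (1/16)u^3 - (1/16)u^2 - (9/16)u + 9/16
L_2(u) = (u + 3)(u + 1)(u - 3) / [-16] = -(1/16)u^3 - (1/16)u^2 + (9/16)u + 9/16
L_3(u) = (u + 3)(u + 1)(u - 1) / [48] = (1/48)u^3 + (1/16)u^2 - (1/48)u - 1/16
g(u) = (-114)·L_0 + (-8)·L_1 + 2·L_2 + 108·L_3
  (-114)·L_0(u) = (19/8)u^3 - (57/8)u^2 - (19/8)u + 57/8
  (-8)·L_1(u) = -(1/2)u^3 + (1/2)u^2 + (9/2)u - 9/2
  2·L_2(u) = -(1/8)u^3 - (1/8)u^2 + (9/8)u + 9/8
  108·L_3(u) = (9/4)u^3 + (27/4)u^2 - (9/4)u - 27/4
Adding term by term: 4u^3 + u - 3

g(u) = 4u^3 + u - 3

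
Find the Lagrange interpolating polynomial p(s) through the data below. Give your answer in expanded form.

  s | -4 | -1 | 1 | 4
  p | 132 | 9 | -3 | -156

L_0(s) = (s + 1)(s - 1)(s - 4) / [-120] = -(1/120)s^3 + (1/30)s^2 + (1/120)s - 1/30
L_1(s) = (s + 4)(s - 1)(s - 4) / [30] = (1/30)s^3 - (1/30)s^2 - (8/15)s + 8/15
L_2(s) = (s + 4)(s + 1)(s - 4) / [-30] = -(1/30)s^3 - (1/30)s^2 + (8/15)s + 8/15
L_3(s) = (s + 4)(s + 1)(s - 1) / [120] = (1/120)s^3 + (1/30)s^2 - (1/120)s - 1/30
p(s) = 132·L_0 + 9·L_1 + (-3)·L_2 + (-156)·L_3
  132·L_0(s) = -(11/10)s^3 + (22/5)s^2 + (11/10)s - 22/5
  9·L_1(s) = (3/10)s^3 - (3/10)s^2 - (24/5)s + 24/5
  (-3)·L_2(s) = (1/10)s^3 + (1/10)s^2 - (8/5)s - 8/5
  (-156)·L_3(s) = -(13/10)s^3 - (26/5)s^2 + (13/10)s + 26/5
Adding term by term: -2s^3 - s^2 - 4s + 4

p(s) = -2s^3 - s^2 - 4s + 4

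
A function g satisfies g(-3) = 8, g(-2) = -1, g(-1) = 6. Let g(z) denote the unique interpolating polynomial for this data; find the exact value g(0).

Evaluate each Lagrange basis at z = 0:
L_0(0) = (2)·(1)/[(-1)·(-2)] = 1
L_1(0) = (3)·(1)/[(1)·(-1)] = -3
L_2(0) = (3)·(2)/[(2)·(1)] = 3
Sum: 8·(1) + (-1)·(-3) + 6·(3) = 29

29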